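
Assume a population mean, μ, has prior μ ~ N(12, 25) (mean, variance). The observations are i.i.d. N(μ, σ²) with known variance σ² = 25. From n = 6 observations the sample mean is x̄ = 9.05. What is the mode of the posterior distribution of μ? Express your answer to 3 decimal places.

μ̂_MAP = 9.471

n = 6, x̄ = 9.05.
For a Normal prior and Normal likelihood with known variance, the posterior is Normal; its mode equals its mean, the precision-weighted average.
Prior precision 1/σ₀² = 1/25 = 0.04; data precision n/σ² = 6/25 = 0.24.
μ̂ = (0.04·12 + 0.24·9.05) / (0.04 + 0.24) = 2.652/0.28 = 663/70 ≈ 9.471.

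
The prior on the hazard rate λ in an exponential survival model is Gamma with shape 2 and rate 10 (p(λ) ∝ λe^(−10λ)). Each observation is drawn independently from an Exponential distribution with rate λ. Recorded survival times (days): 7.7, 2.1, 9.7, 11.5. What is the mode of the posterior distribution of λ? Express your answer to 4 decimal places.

The Exponential(rate=λ) likelihood is ∝ λ^n e^(−λΣtᵢ). Here n = 4 and Σtᵢ = 7.7 + 2.1 + 9.7 + 11.5 = 31.
Posterior ∝ λe^(−10λ) · λ^4e^(−31λ) = λ^5e^(−41λ), i.e. Gamma(6, 41).
Mode = (a−1)/b = 5/41 ≈ 0.1220.

λ̂_MAP = 0.1220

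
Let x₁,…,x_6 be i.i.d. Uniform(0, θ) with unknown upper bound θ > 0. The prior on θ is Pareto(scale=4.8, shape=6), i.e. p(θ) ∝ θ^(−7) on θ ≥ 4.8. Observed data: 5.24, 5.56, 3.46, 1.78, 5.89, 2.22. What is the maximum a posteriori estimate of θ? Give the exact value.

θ̂_MAP = 5.89

The Uniform(0, θ) likelihood is θ^(−n) for θ ≥ max(xᵢ), zero otherwise. Here max(xᵢ) = 5.89.
Posterior ∝ θ^(−7) · θ^(−6) = θ^(−13) on θ ≥ max(4.8, 5.89) = 5.89.
This density is strictly decreasing in θ, so the posterior mode lies at the lower boundary of the support.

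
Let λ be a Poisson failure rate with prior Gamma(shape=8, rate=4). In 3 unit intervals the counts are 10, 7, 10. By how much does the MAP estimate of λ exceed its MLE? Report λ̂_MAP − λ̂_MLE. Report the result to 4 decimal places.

Σxᵢ = 27. Posterior is Gamma(35, 7); MAP = (35−1)/7 = 34/7 ≈ 4.85714.
MLE = x̄ = 27/3 ≈ 9.00000.
Difference = 34/7 − 27/3 = -29/7 ≈ -4.1429.

MAP − MLE = -4.1429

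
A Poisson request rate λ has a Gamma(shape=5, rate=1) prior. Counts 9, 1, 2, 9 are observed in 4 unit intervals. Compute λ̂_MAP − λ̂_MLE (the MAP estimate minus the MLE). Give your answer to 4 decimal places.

MAP − MLE = -0.2500

Σxᵢ = 21. Posterior is Gamma(26, 5); MAP = (26−1)/5 = 25/5 ≈ 5.00000.
MLE = x̄ = 21/4 ≈ 5.25000.
Difference = 25/5 − 21/4 = -1/4 ≈ -0.2500.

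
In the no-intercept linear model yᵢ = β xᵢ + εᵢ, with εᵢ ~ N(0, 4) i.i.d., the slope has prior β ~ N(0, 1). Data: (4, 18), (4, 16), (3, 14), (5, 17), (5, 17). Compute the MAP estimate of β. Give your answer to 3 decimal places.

β̂_MAP = 3.663

log p(β | y) = −Σ(yᵢ − βxᵢ)²/(2·4) − β²/(2·1) + const.
Setting the derivative to zero: Σxᵢ(yᵢ − βxᵢ)/4 − β/1 = 0, so β = Σxᵢyᵢ / (Σxᵢ² + σ²/τ²).
Σxᵢyᵢ = 4·18 + 4·16 + 3·14 + 5·17 + 5·17 = 348; Σxᵢ² = 91; σ²/τ² = 4.
β̂_MAP = 348 / (91 + 4) = 348/95 ≈ 3.663.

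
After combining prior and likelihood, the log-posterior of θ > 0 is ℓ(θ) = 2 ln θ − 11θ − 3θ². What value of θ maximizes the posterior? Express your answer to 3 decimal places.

θ̂_MAP = 0.167

ℓ'(θ) = 2/θ − 11 − 6θ. Setting this to zero and multiplying by θ: 6θ² + 11θ − 2 = 0.
θ = (−11 + √(11² + 4·6·2)) / (2·6) = (−11 + √169) / 12 = (−11 + 13)/12 = 1/6.
ℓ''(θ) = −2/θ² − 6 < 0, confirming a maximum.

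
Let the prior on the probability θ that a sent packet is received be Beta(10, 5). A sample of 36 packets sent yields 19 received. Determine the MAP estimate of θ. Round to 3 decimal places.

Prior: Beta(10, 5).
Data: 19 successes in 36 trials. The binomial likelihood contributes θ^19(1−θ)^17, so the posterior is Beta(10+19, 5+17) = Beta(29, 22).
For Beta(a, b) with a, b > 1 the mode is (a−1)/(a+b−2) = 28/49 ≈ 0.571.

θ̂_MAP = 0.571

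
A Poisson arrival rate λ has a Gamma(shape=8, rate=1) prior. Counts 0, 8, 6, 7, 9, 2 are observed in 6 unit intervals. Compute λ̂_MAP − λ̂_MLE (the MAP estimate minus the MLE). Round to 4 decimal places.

MAP − MLE = 0.2381

Σxᵢ = 32. Posterior is Gamma(40, 7); MAP = (40−1)/7 = 39/7 ≈ 5.57143.
MLE = x̄ = 32/6 ≈ 5.33333.
Difference = 39/7 − 32/6 = 5/21 ≈ 0.2381.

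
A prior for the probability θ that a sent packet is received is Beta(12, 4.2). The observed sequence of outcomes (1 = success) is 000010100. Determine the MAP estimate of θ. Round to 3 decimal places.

Prior: Beta(12, 4.2).
Data: 2 successes in 9 trials (from the sequence). The binomial likelihood contributes θ^2(1−θ)^7, so the posterior is Beta(12+2, 4.2+7) = Beta(14, 11.2).
For Beta(a, b) with a, b > 1 the mode is (a−1)/(a+b−2) = 13/23.2 ≈ 0.560.

θ̂_MAP = 0.560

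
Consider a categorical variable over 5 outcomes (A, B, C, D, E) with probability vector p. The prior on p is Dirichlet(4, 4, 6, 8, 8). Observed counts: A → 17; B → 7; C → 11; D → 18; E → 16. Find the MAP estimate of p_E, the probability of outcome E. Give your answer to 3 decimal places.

The posterior is Dirichlet(αᵢ + nᵢ) = Dirichlet(21, 11, 17, 26, 24).
For a Dirichlet(a₁,…,a_K) with all aᵢ > 1, the mode has j-th component (aⱼ − 1)/(Σaᵢ − K).
Here Σaᵢ = 99 and K = 5, so p_E = (24 − 1)/(99 − 5) = 23/94 ≈ 0.245.

MAP estimate of p_E = 0.245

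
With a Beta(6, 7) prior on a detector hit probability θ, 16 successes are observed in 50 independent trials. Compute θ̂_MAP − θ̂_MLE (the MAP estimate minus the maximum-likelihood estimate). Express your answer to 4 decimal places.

Posterior is Beta(22, 41); MAP = (22−1)/(63−2) = 21/61 ≈ 0.34426.
MLE ignores the prior: θ̂_MLE = k/n = 16/50 ≈ 0.32000.
Difference = 21/61 − 16/50 = 37/1525 ≈ 0.0243.

MAP − MLE = 0.0243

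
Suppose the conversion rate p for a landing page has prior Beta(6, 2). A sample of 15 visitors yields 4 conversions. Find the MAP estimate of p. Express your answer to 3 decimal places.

Prior: Beta(6, 2).
Data: 4 successes in 15 trials. The binomial likelihood contributes p^4(1−p)^11, so the posterior is Beta(6+4, 2+11) = Beta(10, 13).
For Beta(a, b) with a, b > 1 the mode is (a−1)/(a+b−2) = 9/21 ≈ 0.429.

p̂_MAP = 0.429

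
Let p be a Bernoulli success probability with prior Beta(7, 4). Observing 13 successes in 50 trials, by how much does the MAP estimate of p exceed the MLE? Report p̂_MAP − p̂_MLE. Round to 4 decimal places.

Posterior is Beta(20, 41); MAP = (20−1)/(61−2) = 19/59 ≈ 0.32203.
MLE ignores the prior: p̂_MLE = k/n = 13/50 ≈ 0.26000.
Difference = 19/59 − 13/50 = 183/2950 ≈ 0.0620.

MAP − MLE = 0.0620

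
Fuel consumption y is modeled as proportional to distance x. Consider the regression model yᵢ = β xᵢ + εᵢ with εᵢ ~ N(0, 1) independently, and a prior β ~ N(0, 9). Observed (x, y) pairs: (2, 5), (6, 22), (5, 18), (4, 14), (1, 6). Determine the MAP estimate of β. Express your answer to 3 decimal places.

log p(β | y) = −Σ(yᵢ − βxᵢ)²/(2·1) − β²/(2·9) + const.
Setting the derivative to zero: Σxᵢ(yᵢ − βxᵢ)/1 − β/9 = 0, so β = Σxᵢyᵢ / (Σxᵢ² + σ²/τ²).
Σxᵢyᵢ = 2·5 + 6·22 + 5·18 + 4·14 + 1·6 = 294; Σxᵢ² = 82; σ²/τ² = 1/9.
β̂_MAP = 294 / (82 + 1/9) = 294/(739/9) = 2646/739 ≈ 3.581.

β̂_MAP = 3.581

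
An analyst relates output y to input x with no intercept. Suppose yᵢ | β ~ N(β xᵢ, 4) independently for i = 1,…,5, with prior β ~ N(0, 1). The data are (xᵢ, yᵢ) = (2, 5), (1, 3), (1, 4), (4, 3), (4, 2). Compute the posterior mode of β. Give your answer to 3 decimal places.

log p(β | y) = −Σ(yᵢ − βxᵢ)²/(2·4) − β²/(2·1) + const.
Setting the derivative to zero: Σxᵢ(yᵢ − βxᵢ)/4 − β/1 = 0, so β = Σxᵢyᵢ / (Σxᵢ² + σ²/τ²).
Σxᵢyᵢ = 2·5 + 1·3 + 1·4 + 4·3 + 4·2 = 37; Σxᵢ² = 38; σ²/τ² = 4.
β̂_MAP = 37 / (38 + 4) = 37/42 ≈ 0.881.

β̂_MAP = 0.881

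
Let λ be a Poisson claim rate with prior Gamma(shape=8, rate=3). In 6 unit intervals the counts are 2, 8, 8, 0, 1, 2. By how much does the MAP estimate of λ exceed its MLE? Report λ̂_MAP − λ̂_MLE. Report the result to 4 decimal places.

Σxᵢ = 21. Posterior is Gamma(29, 9); MAP = (29−1)/9 = 28/9 ≈ 3.11111.
MLE = x̄ = 21/6 ≈ 3.50000.
Difference = 28/9 − 21/6 = -7/18 ≈ -0.3889.

MAP − MLE = -0.3889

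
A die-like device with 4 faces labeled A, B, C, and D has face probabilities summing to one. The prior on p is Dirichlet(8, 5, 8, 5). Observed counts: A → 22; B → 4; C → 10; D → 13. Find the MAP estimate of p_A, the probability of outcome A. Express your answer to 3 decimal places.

MAP estimate of p_A = 0.408

The posterior is Dirichlet(αᵢ + nᵢ) = Dirichlet(30, 9, 18, 18).
For a Dirichlet(a₁,…,a_K) with all aᵢ > 1, the mode has j-th component (aⱼ − 1)/(Σaᵢ − K).
Here Σaᵢ = 75 and K = 4, so p_A = (30 − 1)/(75 − 4) = 29/71 ≈ 0.408.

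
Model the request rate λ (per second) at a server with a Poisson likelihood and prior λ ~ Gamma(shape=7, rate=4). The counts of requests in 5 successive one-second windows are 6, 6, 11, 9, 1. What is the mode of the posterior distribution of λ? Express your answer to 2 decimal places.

Σxᵢ = 6+6+11+9+1 = 33, with n = 5.
Posterior ∝ λ^6e^(−4λ) · λ^33e^(−5λ) = λ^39e^(−9λ), i.e. Gamma(shape=40, rate=9).
The mode of a Gamma(a, b) with a ≥ 1 (shape–rate) is (a−1)/b = 39/9 ≈ 4.33.

λ̂_MAP = 4.33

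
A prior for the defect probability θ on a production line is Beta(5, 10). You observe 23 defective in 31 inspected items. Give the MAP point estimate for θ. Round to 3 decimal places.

Prior: Beta(5, 10).
Data: 23 successes in 31 trials. The binomial likelihood contributes θ^23(1−θ)^8, so the posterior is Beta(5+23, 10+8) = Beta(28, 18).
For Beta(a, b) with a, b > 1 the mode is (a−1)/(a+b−2) = 27/44 ≈ 0.614.

θ̂_MAP = 0.614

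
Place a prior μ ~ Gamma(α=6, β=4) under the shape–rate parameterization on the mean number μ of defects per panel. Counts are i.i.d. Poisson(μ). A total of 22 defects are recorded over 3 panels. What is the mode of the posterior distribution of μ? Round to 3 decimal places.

μ̂_MAP = 3.857

Σxᵢ = 22, n = 3.
Posterior ∝ μ^5e^(−4μ) · μ^22e^(−3μ) = μ^27e^(−7μ), i.e. Gamma(shape=28, rate=7).
The mode of a Gamma(a, b) with a ≥ 1 (shape–rate) is (a−1)/b = 27/7 ≈ 3.857.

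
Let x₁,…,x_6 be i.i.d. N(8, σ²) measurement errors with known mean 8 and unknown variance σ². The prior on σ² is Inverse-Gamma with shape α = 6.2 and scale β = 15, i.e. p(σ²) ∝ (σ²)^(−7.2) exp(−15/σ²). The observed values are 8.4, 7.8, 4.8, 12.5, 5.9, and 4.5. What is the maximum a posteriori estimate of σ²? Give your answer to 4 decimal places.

Sum of squared deviations about the known mean: SS = (8.4−8)² + (7.8−8)² + (4.8−8)² + (12.5−8)² + (5.9−8)² + (4.5−8)² = 47.35.
The Normal likelihood contributes (σ²)^(−n/2) exp(−SS/(2σ²)), so the posterior is Inverse-Gamma(α + n/2, β + SS/2) = Inverse-Gamma(9.2, 38.675).
The mode of Inverse-Gamma(a, b) is b/(a+1) = 38.675/10.2 ≈ 3.7917.

σ̂²_MAP = 3.7917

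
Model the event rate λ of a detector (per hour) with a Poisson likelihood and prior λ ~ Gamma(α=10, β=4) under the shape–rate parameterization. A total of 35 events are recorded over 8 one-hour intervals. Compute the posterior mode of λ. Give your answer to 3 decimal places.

Σxᵢ = 35, n = 8.
Posterior ∝ λ^9e^(−4λ) · λ^35e^(−8λ) = λ^44e^(−12λ), i.e. Gamma(shape=45, rate=12).
The mode of a Gamma(a, b) with a ≥ 1 (shape–rate) is (a−1)/b = 44/12 ≈ 3.667.

λ̂_MAP = 3.667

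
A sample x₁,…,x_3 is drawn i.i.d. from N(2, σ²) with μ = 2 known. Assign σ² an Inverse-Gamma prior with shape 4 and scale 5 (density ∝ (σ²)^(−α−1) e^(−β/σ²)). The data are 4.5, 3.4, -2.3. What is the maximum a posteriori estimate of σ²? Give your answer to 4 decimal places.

σ̂²_MAP = 2.8231

Sum of squared deviations about the known mean: SS = (4.5−2)² + (3.4−2)² + (-2.3−2)² = 26.7.
The Normal likelihood contributes (σ²)^(−n/2) exp(−SS/(2σ²)), so the posterior is Inverse-Gamma(α + n/2, β + SS/2) = Inverse-Gamma(5.5, 18.35).
The mode of Inverse-Gamma(a, b) is b/(a+1) = 18.35/6.5 ≈ 2.8231.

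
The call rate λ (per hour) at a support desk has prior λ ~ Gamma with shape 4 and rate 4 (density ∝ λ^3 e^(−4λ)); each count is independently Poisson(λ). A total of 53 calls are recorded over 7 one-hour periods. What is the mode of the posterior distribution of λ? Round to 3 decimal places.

λ̂_MAP = 5.091

Σxᵢ = 53, n = 7.
Posterior ∝ λ^3e^(−4λ) · λ^53e^(−7λ) = λ^56e^(−11λ), i.e. Gamma(shape=57, rate=11).
The mode of a Gamma(a, b) with a ≥ 1 (shape–rate) is (a−1)/b = 56/11 ≈ 5.091.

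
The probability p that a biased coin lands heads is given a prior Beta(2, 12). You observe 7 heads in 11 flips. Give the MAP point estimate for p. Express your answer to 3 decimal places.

p̂_MAP = 0.348

Prior: Beta(2, 12).
Data: 7 successes in 11 trials. The binomial likelihood contributes p^7(1−p)^4, so the posterior is Beta(2+7, 12+4) = Beta(9, 16).
For Beta(a, b) with a, b > 1 the mode is (a−1)/(a+b−2) = 8/23 ≈ 0.348.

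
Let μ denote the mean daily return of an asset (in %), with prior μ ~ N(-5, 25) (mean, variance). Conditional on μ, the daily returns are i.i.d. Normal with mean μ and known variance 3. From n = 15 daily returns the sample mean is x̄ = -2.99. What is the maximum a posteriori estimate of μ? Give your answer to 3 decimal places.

μ̂_MAP = -3.006

n = 15, x̄ = -2.99.
For a Normal prior and Normal likelihood with known variance, the posterior is Normal; its mode equals its mean, the precision-weighted average.
Prior precision 1/σ₀² = 1/25 = 0.04; data precision n/σ² = 15/3 = 5.
μ̂ = (0.04·(-5) + 5·(-2.99)) / (0.04 + 5) = (-15.15)/5.04 = -505/168 ≈ -3.006.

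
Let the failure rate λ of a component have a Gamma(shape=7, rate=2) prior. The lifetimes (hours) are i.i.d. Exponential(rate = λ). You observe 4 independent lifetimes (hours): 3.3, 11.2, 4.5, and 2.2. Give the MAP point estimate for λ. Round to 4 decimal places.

The Exponential(rate=λ) likelihood is ∝ λ^n e^(−λΣtᵢ). Here n = 4 and Σtᵢ = 3.3 + 11.2 + 4.5 + 2.2 = 21.2.
Posterior ∝ λ^6e^(−2λ) · λ^4e^(−21.2λ) = λ^10e^(−23.2λ), i.e. Gamma(11, 23.2).
Mode = (a−1)/b = 10/23.2 ≈ 0.4310.

λ̂_MAP = 0.4310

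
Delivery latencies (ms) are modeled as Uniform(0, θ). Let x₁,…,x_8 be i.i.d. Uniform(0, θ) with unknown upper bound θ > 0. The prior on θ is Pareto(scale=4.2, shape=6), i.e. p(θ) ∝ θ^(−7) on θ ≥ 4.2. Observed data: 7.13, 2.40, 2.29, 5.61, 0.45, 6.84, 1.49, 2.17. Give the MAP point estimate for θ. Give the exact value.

θ̂_MAP = 7.13

The Uniform(0, θ) likelihood is θ^(−n) for θ ≥ max(xᵢ), zero otherwise. Here max(xᵢ) = 7.13.
Posterior ∝ θ^(−7) · θ^(−8) = θ^(−15) on θ ≥ max(4.2, 7.13) = 7.13.
This density is strictly decreasing in θ, so the posterior mode lies at the lower boundary of the support.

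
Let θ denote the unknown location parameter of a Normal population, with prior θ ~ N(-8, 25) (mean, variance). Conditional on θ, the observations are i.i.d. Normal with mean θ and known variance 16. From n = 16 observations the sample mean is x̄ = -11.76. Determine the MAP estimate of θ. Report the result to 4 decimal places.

n = 16, x̄ = -11.76.
For a Normal prior and Normal likelihood with known variance, the posterior is Normal; its mode equals its mean, the precision-weighted average.
Prior precision 1/σ₀² = 1/25 = 0.04; data precision n/σ² = 16/16 = 1.
θ̂ = (0.04·(-8) + 1·(-11.76)) / (0.04 + 1) = (-12.08)/1.04 = -151/13 ≈ -11.6154.

θ̂_MAP = -11.6154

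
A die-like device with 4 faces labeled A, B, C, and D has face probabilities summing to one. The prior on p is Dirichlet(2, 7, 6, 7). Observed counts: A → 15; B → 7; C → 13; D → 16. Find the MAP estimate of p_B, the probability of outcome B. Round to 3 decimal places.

MAP estimate of p_B = 0.188

The posterior is Dirichlet(αᵢ + nᵢ) = Dirichlet(17, 14, 19, 23).
For a Dirichlet(a₁,…,a_K) with all aᵢ > 1, the mode has j-th component (aⱼ − 1)/(Σaᵢ − K).
Here Σaᵢ = 73 and K = 4, so p_B = (14 − 1)/(73 − 4) = 13/69 ≈ 0.188.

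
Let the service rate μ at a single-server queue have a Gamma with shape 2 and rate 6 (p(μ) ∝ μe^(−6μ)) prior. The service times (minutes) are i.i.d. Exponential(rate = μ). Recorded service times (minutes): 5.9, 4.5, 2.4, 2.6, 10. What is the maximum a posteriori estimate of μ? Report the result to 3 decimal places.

The Exponential(rate=μ) likelihood is ∝ μ^n e^(−μΣtᵢ). Here n = 5 and Σtᵢ = 5.9 + 4.5 + 2.4 + 2.6 + 10 = 25.4.
Posterior ∝ μe^(−6μ) · μ^5e^(−25.4μ) = μ^6e^(−31.4μ), i.e. Gamma(7, 31.4).
Mode = (a−1)/b = 6/31.4 ≈ 0.191.

μ̂_MAP = 0.191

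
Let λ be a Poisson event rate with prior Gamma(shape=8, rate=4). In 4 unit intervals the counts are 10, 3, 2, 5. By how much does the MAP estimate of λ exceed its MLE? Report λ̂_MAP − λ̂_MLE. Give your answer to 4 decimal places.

MAP − MLE = -1.6250

Σxᵢ = 20. Posterior is Gamma(28, 8); MAP = (28−1)/8 = 27/8 ≈ 3.37500.
MLE = x̄ = 20/4 ≈ 5.00000.
Difference = 27/8 − 20/4 = -13/8 ≈ -1.6250.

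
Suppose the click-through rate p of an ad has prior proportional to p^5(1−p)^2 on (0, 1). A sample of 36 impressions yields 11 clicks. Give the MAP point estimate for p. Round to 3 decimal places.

The prior density ∝ p^5(1−p)^2 is the kernel of Beta(6, 3).
Data: 11 successes in 36 trials. The binomial likelihood contributes p^11(1−p)^25, so the posterior is Beta(6+11, 3+25) = Beta(17, 28).
For Beta(a, b) with a, b > 1 the mode is (a−1)/(a+b−2) = 16/43 ≈ 0.372.

p̂_MAP = 0.372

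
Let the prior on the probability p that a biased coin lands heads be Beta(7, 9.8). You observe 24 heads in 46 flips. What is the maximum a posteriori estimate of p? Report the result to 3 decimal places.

Prior: Beta(7, 9.8).
Data: 24 successes in 46 trials. The binomial likelihood contributes p^24(1−p)^22, so the posterior is Beta(7+24, 9.8+22) = Beta(31, 31.8).
For Beta(a, b) with a, b > 1 the mode is (a−1)/(a+b−2) = 30/60.8 ≈ 0.493.

p̂_MAP = 0.493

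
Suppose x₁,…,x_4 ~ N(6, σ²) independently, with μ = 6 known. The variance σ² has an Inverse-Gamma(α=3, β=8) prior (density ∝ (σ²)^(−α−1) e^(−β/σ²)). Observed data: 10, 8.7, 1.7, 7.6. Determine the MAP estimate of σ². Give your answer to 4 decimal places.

σ̂²_MAP = 5.0283

Sum of squared deviations about the known mean: SS = (10−6)² + (8.7−6)² + (1.7−6)² + (7.6−6)² = 44.34.
The Normal likelihood contributes (σ²)^(−n/2) exp(−SS/(2σ²)), so the posterior is Inverse-Gamma(α + n/2, β + SS/2) = Inverse-Gamma(5, 30.17).
The mode of Inverse-Gamma(a, b) is b/(a+1) = 30.17/6 ≈ 5.0283.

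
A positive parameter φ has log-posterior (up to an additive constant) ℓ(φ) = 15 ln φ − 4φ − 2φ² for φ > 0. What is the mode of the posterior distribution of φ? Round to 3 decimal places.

ℓ'(φ) = 15/φ − 4 − 4φ. Setting this to zero and multiplying by φ: 4φ² + 4φ − 15 = 0.
φ = (−4 + √(4² + 4·4·15)) / (2·4) = (−4 + √256) / 8 = (−4 + 16)/8 = 3/2.
ℓ''(φ) = −15/φ² − 4 < 0, confirming a maximum.

φ̂_MAP = 1.500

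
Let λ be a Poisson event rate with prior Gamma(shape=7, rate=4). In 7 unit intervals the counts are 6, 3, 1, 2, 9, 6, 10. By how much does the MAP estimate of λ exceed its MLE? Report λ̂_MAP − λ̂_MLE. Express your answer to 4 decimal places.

Σxᵢ = 37. Posterior is Gamma(44, 11); MAP = (44−1)/11 = 43/11 ≈ 3.90909.
MLE = x̄ = 37/7 ≈ 5.28571.
Difference = 43/11 − 37/7 = -106/77 ≈ -1.3766.

MAP − MLE = -1.3766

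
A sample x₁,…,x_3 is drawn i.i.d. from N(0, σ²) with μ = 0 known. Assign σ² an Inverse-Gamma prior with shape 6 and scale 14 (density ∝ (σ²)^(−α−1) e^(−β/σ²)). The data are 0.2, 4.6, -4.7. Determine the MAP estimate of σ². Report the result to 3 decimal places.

σ̂²_MAP = 4.194

Sum of squared deviations about the known mean: SS = (0.2−0)² + (4.6−0)² + (-4.7−0)² = 43.29.
The Normal likelihood contributes (σ²)^(−n/2) exp(−SS/(2σ²)), so the posterior is Inverse-Gamma(α + n/2, β + SS/2) = Inverse-Gamma(7.5, 35.645).
The mode of Inverse-Gamma(a, b) is b/(a+1) = 35.645/8.5 ≈ 4.194.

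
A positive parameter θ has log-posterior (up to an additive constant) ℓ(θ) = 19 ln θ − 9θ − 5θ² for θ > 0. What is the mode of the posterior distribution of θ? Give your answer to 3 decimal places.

ℓ'(θ) = 19/θ − 9 − 10θ. Setting this to zero and multiplying by θ: 10θ² + 9θ − 19 = 0.
θ = (−9 + √(9² + 4·10·19)) / (2·10) = (−9 + √841) / 20 = (−9 + 29)/20 = 1.
ℓ''(θ) = −19/θ² − 10 < 0, confirming a maximum.

θ̂_MAP = 1.000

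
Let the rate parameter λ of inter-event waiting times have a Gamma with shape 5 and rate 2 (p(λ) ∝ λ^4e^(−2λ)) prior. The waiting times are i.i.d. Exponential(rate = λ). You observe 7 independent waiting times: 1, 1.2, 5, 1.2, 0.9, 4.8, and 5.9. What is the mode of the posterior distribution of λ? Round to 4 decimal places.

λ̂_MAP = 0.5000

The Exponential(rate=λ) likelihood is ∝ λ^n e^(−λΣtᵢ). Here n = 7 and Σtᵢ = 1 + 1.2 + 5 + 1.2 + 0.9 + 4.8 + 5.9 = 20.
Posterior ∝ λ^4e^(−2λ) · λ^7e^(−20λ) = λ^11e^(−22λ), i.e. Gamma(12, 22).
Mode = (a−1)/b = 11/22 ≈ 0.5000.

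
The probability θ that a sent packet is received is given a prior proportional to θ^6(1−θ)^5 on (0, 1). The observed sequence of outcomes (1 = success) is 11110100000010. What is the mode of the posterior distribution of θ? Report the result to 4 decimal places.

The prior density ∝ θ^6(1−θ)^5 is the kernel of Beta(7, 6).
Data: 6 successes in 14 trials (from the sequence). The binomial likelihood contributes θ^6(1−θ)^8, so the posterior is Beta(7+6, 6+8) = Beta(13, 14).
For Beta(a, b) with a, b > 1 the mode is (a−1)/(a+b−2) = 12/25 ≈ 0.4800.

θ̂_MAP = 0.4800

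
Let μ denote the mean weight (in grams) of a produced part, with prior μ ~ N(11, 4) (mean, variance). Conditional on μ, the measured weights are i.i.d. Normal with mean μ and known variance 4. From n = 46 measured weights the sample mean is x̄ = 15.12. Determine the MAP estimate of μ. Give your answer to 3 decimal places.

n = 46, x̄ = 15.12.
For a Normal prior and Normal likelihood with known variance, the posterior is Normal; its mode equals its mean, the precision-weighted average.
Prior precision 1/σ₀² = 1/4 = 0.25; data precision n/σ² = 46/4 = 11.5.
μ̂ = (0.25·11 + 11.5·15.12) / (0.25 + 11.5) = 176.63/11.75 = 17663/1175 ≈ 15.032.

μ̂_MAP = 15.032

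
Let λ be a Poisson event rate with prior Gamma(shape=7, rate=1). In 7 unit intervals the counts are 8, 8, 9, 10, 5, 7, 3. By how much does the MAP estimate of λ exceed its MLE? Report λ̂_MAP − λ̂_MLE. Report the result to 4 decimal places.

MAP − MLE = -0.1429

Σxᵢ = 50. Posterior is Gamma(57, 8); MAP = (57−1)/8 = 56/8 ≈ 7.00000.
MLE = x̄ = 50/7 ≈ 7.14286.
Difference = 56/8 − 50/7 = -1/7 ≈ -0.1429.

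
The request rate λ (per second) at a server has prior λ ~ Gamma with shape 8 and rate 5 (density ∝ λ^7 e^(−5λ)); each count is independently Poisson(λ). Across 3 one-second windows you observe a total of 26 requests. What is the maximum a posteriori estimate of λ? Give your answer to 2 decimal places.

λ̂_MAP = 4.13

Σxᵢ = 26, n = 3.
Posterior ∝ λ^7e^(−5λ) · λ^26e^(−3λ) = λ^33e^(−8λ), i.e. Gamma(shape=34, rate=8).
The mode of a Gamma(a, b) with a ≥ 1 (shape–rate) is (a−1)/b = 33/8 ≈ 4.13.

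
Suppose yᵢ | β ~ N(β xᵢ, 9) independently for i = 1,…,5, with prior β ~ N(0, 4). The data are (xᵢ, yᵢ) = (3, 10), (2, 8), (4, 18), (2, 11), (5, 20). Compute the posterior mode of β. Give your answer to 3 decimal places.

β̂_MAP = 3.983

log p(β | y) = −Σ(yᵢ − βxᵢ)²/(2·9) − β²/(2·4) + const.
Setting the derivative to zero: Σxᵢ(yᵢ − βxᵢ)/9 − β/4 = 0, so β = Σxᵢyᵢ / (Σxᵢ² + σ²/τ²).
Σxᵢyᵢ = 3·10 + 2·8 + 4·18 + 2·11 + 5·20 = 240; Σxᵢ² = 58; σ²/τ² = 2.25.
β̂_MAP = 240 / (58 + 2.25) = 240/60.25 ≈ 3.983.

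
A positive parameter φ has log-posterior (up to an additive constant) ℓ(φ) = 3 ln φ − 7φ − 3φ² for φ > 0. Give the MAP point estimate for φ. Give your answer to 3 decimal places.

φ̂_MAP = 0.333

ℓ'(φ) = 3/φ − 7 − 6φ. Setting this to zero and multiplying by φ: 6φ² + 7φ − 3 = 0.
φ = (−7 + √(7² + 4·6·3)) / (2·6) = (−7 + √121) / 12 = (−7 + 11)/12 = 1/3.
ℓ''(φ) = −3/φ² − 6 < 0, confirming a maximum.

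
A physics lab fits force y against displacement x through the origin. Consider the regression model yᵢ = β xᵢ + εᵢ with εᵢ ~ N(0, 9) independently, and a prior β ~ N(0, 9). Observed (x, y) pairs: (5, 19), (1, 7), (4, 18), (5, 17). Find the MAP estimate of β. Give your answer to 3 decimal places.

log p(β | y) = −Σ(yᵢ − βxᵢ)²/(2·9) − β²/(2·9) + const.
Setting the derivative to zero: Σxᵢ(yᵢ − βxᵢ)/9 − β/9 = 0, so β = Σxᵢyᵢ / (Σxᵢ² + σ²/τ²).
Σxᵢyᵢ = 5·19 + 1·7 + 4·18 + 5·17 = 259; Σxᵢ² = 67; σ²/τ² = 1.
β̂_MAP = 259 / (67 + 1) = 259/68 ≈ 3.809.

β̂_MAP = 3.809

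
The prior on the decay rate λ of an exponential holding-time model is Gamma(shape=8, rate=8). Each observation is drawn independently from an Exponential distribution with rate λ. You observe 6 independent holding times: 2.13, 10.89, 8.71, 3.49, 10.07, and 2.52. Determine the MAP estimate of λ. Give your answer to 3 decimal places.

The Exponential(rate=λ) likelihood is ∝ λ^n e^(−λΣtᵢ). Here n = 6 and Σtᵢ = 2.13 + 10.89 + 8.71 + 3.49 + 10.07 + 2.52 = 37.81.
Posterior ∝ λ^7e^(−8λ) · λ^6e^(−37.81λ) = λ^13e^(−45.81λ), i.e. Gamma(14, 45.81).
Mode = (a−1)/b = 13/45.81 ≈ 0.284.

λ̂_MAP = 0.284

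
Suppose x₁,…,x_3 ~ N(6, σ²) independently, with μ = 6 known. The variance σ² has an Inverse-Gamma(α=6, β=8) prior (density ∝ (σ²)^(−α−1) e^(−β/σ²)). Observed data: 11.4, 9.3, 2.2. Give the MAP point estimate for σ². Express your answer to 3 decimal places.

σ̂²_MAP = 4.146

Sum of squared deviations about the known mean: SS = (11.4−6)² + (9.3−6)² + (2.2−6)² = 54.49.
The Normal likelihood contributes (σ²)^(−n/2) exp(−SS/(2σ²)), so the posterior is Inverse-Gamma(α + n/2, β + SS/2) = Inverse-Gamma(7.5, 35.245).
The mode of Inverse-Gamma(a, b) is b/(a+1) = 35.245/8.5 ≈ 4.146.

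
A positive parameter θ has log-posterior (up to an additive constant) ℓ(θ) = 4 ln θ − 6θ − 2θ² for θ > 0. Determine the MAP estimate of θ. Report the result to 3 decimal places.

θ̂_MAP = 0.500

ℓ'(θ) = 4/θ − 6 − 4θ. Setting this to zero and multiplying by θ: 4θ² + 6θ − 4 = 0.
θ = (−6 + √(6² + 4·4·4)) / (2·4) = (−6 + √100) / 8 = (−6 + 10)/8 = 1/2.
ℓ''(θ) = −4/θ² − 4 < 0, confirming a maximum.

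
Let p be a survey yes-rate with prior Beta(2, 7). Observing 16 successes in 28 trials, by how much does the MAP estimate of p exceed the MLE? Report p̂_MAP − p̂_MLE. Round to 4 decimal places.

MAP − MLE = -0.0857

Posterior is Beta(18, 19); MAP = (18−1)/(37−2) = 17/35 ≈ 0.48571.
MLE ignores the prior: p̂_MLE = k/n = 16/28 ≈ 0.57143.
Difference = 17/35 − 16/28 = -3/35 ≈ -0.0857.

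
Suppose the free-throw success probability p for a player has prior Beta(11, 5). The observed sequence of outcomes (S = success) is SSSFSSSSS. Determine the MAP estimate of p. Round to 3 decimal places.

Prior: Beta(11, 5).
Data: 8 successes in 9 trials (from the sequence). The binomial likelihood contributes p^8(1−p)^1, so the posterior is Beta(11+8, 5+1) = Beta(19, 6).
For Beta(a, b) with a, b > 1 the mode is (a−1)/(a+b−2) = 18/23 ≈ 0.783.

p̂_MAP = 0.783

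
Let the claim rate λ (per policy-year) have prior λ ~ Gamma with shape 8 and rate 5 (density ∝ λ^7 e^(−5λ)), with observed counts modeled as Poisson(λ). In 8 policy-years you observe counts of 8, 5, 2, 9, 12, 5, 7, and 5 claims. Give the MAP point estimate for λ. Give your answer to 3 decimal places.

Σxᵢ = 8+5+2+9+12+5+7+5 = 53, with n = 8.
Posterior ∝ λ^7e^(−5λ) · λ^53e^(−8λ) = λ^60e^(−13λ), i.e. Gamma(shape=61, rate=13).
The mode of a Gamma(a, b) with a ≥ 1 (shape–rate) is (a−1)/b = 60/13 ≈ 4.615.

λ̂_MAP = 4.615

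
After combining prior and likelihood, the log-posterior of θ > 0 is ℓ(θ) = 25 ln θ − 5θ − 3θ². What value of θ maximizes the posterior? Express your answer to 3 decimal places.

ℓ'(θ) = 25/θ − 5 − 6θ. Setting this to zero and multiplying by θ: 6θ² + 5θ − 25 = 0.
θ = (−5 + √(5² + 4·6·25)) / (2·6) = (−5 + √625) / 12 = (−5 + 25)/12 = 5/3.
ℓ''(θ) = −25/θ² − 6 < 0, confirming a maximum.

θ̂_MAP = 1.667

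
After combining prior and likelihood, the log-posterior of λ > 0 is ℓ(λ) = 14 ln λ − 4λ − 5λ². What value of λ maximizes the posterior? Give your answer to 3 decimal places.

ℓ'(λ) = 14/λ − 4 − 10λ. Setting this to zero and multiplying by λ: 10λ² + 4λ − 14 = 0.
λ = (−4 + √(4² + 4·10·14)) / (2·10) = (−4 + √576) / 20 = (−4 + 24)/20 = 1.
ℓ''(λ) = −14/λ² − 10 < 0, confirming a maximum.

λ̂_MAP = 1.000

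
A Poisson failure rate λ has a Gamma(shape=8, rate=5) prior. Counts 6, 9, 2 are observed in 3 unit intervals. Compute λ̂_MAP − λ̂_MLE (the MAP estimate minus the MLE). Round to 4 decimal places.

Σxᵢ = 17. Posterior is Gamma(25, 8); MAP = (25−1)/8 = 24/8 ≈ 3.00000.
MLE = x̄ = 17/3 ≈ 5.66667.
Difference = 24/8 − 17/3 = -8/3 ≈ -2.6667.

MAP − MLE = -2.6667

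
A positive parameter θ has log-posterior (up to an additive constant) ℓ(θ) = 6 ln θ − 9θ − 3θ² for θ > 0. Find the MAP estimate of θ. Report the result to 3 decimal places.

θ̂_MAP = 0.500

ℓ'(θ) = 6/θ − 9 − 6θ. Setting this to zero and multiplying by θ: 6θ² + 9θ − 6 = 0.
θ = (−9 + √(9² + 4·6·6)) / (2·6) = (−9 + √225) / 12 = (−9 + 15)/12 = 1/2.
ℓ''(θ) = −6/θ² − 6 < 0, confirming a maximum.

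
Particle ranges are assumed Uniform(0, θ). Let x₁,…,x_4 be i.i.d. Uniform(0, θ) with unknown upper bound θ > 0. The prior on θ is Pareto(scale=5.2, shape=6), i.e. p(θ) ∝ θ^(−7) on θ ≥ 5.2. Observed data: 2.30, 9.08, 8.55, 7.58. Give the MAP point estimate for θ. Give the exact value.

θ̂_MAP = 9.08

The Uniform(0, θ) likelihood is θ^(−n) for θ ≥ max(xᵢ), zero otherwise. Here max(xᵢ) = 9.08.
Posterior ∝ θ^(−7) · θ^(−4) = θ^(−11) on θ ≥ max(5.2, 9.08) = 9.08.
This density is strictly decreasing in θ, so the posterior mode lies at the lower boundary of the support.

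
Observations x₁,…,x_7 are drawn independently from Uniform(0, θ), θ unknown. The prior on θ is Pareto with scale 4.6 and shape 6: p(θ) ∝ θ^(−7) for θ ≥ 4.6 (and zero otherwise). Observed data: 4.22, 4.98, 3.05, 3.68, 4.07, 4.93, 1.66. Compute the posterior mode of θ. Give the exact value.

The Uniform(0, θ) likelihood is θ^(−n) for θ ≥ max(xᵢ), zero otherwise. Here max(xᵢ) = 4.98.
Posterior ∝ θ^(−7) · θ^(−7) = θ^(−14) on θ ≥ max(4.6, 4.98) = 4.98.
This density is strictly decreasing in θ, so the posterior mode lies at the lower boundary of the support.

θ̂_MAP = 4.98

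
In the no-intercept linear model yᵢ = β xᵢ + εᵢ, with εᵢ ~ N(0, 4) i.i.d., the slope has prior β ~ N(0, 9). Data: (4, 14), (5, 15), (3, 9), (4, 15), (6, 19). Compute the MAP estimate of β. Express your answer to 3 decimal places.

log p(β | y) = −Σ(yᵢ − βxᵢ)²/(2·4) − β²/(2·9) + const.
Setting the derivative to zero: Σxᵢ(yᵢ − βxᵢ)/4 − β/9 = 0, so β = Σxᵢyᵢ / (Σxᵢ² + σ²/τ²).
Σxᵢyᵢ = 4·14 + 5·15 + 3·9 + 4·15 + 6·19 = 332; Σxᵢ² = 102; σ²/τ² = 4/9.
β̂_MAP = 332 / (102 + 4/9) = 332/(922/9) = 1494/461 ≈ 3.241.

β̂_MAP = 3.241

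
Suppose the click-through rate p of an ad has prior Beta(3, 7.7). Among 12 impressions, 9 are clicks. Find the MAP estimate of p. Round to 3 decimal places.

Prior: Beta(3, 7.7).
Data: 9 successes in 12 trials. The binomial likelihood contributes p^9(1−p)^3, so the posterior is Beta(3+9, 7.7+3) = Beta(12, 10.7).
For Beta(a, b) with a, b > 1 the mode is (a−1)/(a+b−2) = 11/20.7 ≈ 0.531.

p̂_MAP = 0.531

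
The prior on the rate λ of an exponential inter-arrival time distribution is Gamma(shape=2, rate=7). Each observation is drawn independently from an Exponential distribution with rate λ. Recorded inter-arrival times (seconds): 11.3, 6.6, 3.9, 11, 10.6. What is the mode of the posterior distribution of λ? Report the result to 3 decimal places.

λ̂_MAP = 0.119

The Exponential(rate=λ) likelihood is ∝ λ^n e^(−λΣtᵢ). Here n = 5 and Σtᵢ = 11.3 + 6.6 + 3.9 + 11 + 10.6 = 43.4.
Posterior ∝ λe^(−7λ) · λ^5e^(−43.4λ) = λ^6e^(−50.4λ), i.e. Gamma(7, 50.4).
Mode = (a−1)/b = 6/50.4 ≈ 0.119.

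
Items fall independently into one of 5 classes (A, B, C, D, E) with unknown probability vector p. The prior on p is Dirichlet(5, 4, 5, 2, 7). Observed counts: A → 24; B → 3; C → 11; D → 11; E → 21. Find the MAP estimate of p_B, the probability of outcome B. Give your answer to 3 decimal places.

The posterior is Dirichlet(αᵢ + nᵢ) = Dirichlet(29, 7, 16, 13, 28).
For a Dirichlet(a₁,…,a_K) with all aᵢ > 1, the mode has j-th component (aⱼ − 1)/(Σaᵢ − K).
Here Σaᵢ = 93 and K = 5, so p_B = (7 − 1)/(93 − 5) = 6/88 ≈ 0.068.

MAP estimate of p_B = 0.068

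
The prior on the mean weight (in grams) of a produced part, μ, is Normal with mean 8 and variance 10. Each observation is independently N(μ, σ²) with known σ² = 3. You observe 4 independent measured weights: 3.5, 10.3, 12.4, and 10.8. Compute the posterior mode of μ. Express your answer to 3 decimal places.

μ̂_MAP = 9.163

n = 4; x̄ = (3.5 + 10.3 + 12.4 + 10.8)/4 = 37/4 = 9.25.
For a Normal prior and Normal likelihood with known variance, the posterior is Normal; its mode equals its mean, the precision-weighted average.
Prior precision 1/σ₀² = 1/10 = 0.1; data precision n/σ² = 4/3.
μ̂ = (0.1·8 + (4/3)·9.25) / (0.1 + 4/3) = (197/15)/(43/30) = 394/43 ≈ 9.163.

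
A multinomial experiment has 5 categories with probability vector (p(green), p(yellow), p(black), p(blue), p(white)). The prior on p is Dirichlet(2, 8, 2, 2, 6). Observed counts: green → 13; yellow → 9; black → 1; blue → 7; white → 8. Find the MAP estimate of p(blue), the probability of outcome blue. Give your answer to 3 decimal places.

The posterior is Dirichlet(αᵢ + nᵢ) = Dirichlet(15, 17, 3, 9, 14).
For a Dirichlet(a₁,…,a_K) with all aᵢ > 1, the mode has j-th component (aⱼ − 1)/(Σaᵢ − K).
Here Σaᵢ = 58 and K = 5, so p(blue) = (9 − 1)/(58 − 5) = 8/53 ≈ 0.151.

MAP estimate of p(blue) = 0.151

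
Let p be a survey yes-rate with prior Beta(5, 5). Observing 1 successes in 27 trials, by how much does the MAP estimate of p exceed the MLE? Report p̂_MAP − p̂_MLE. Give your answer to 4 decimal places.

Posterior is Beta(6, 31); MAP = (6−1)/(37−2) = 5/35 ≈ 0.14286.
MLE ignores the prior: p̂_MLE = k/n = 1/27 ≈ 0.03704.
Difference = 5/35 − 1/27 = 20/189 ≈ 0.1058.

MAP − MLE = 0.1058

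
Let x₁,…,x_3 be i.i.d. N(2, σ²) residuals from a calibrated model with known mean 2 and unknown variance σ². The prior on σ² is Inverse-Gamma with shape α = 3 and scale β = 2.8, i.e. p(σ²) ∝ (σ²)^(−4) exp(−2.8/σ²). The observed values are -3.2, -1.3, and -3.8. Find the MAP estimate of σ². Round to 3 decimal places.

Sum of squared deviations about the known mean: SS = (-3.2−2)² + (-1.3−2)² + (-3.8−2)² = 71.57.
The Normal likelihood contributes (σ²)^(−n/2) exp(−SS/(2σ²)), so the posterior is Inverse-Gamma(α + n/2, β + SS/2) = Inverse-Gamma(4.5, 38.585).
The mode of Inverse-Gamma(a, b) is b/(a+1) = 38.585/5.5 ≈ 7.015.

σ̂²_MAP = 7.015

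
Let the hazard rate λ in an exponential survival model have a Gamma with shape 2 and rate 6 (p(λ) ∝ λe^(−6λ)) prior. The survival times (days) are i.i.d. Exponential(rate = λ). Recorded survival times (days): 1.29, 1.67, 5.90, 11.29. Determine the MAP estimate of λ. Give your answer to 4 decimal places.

The Exponential(rate=λ) likelihood is ∝ λ^n e^(−λΣtᵢ). Here n = 4 and Σtᵢ = 1.29 + 1.67 + 5.90 + 11.29 = 20.15.
Posterior ∝ λe^(−6λ) · λ^4e^(−20.15λ) = λ^5e^(−26.15λ), i.e. Gamma(6, 26.15).
Mode = (a−1)/b = 5/26.15 ≈ 0.1912.

λ̂_MAP = 0.1912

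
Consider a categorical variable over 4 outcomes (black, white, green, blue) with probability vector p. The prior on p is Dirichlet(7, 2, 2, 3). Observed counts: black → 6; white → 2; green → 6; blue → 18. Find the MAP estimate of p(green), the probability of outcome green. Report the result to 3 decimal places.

MAP estimate of p(green) = 0.167

The posterior is Dirichlet(αᵢ + nᵢ) = Dirichlet(13, 4, 8, 21).
For a Dirichlet(a₁,…,a_K) with all aᵢ > 1, the mode has j-th component (aⱼ − 1)/(Σaᵢ − K).
Here Σaᵢ = 46 and K = 4, so p(green) = (8 − 1)/(46 − 4) = 7/42 ≈ 0.167.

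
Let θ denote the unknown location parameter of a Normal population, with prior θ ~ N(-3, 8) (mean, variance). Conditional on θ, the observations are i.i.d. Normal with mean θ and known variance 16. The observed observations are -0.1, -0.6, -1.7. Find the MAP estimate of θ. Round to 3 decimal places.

n = 3; x̄ = ((-0.1) + (-0.6) + (-1.7))/3 = -2.4/3 = -0.8.
For a Normal prior and Normal likelihood with known variance, the posterior is Normal; its mode equals its mean, the precision-weighted average.
Prior precision 1/σ₀² = 1/8 = 0.125; data precision n/σ² = 3/16 = 0.1875.
θ̂ = (0.125·(-3) + 0.1875·(-0.8)) / (0.125 + 0.1875) = (-0.525)/0.3125 = -1.680.

θ̂_MAP = -1.680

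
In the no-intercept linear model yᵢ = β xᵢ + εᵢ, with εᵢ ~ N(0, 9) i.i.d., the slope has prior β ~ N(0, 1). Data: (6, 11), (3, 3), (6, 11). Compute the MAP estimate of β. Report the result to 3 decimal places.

log p(β | y) = −Σ(yᵢ − βxᵢ)²/(2·9) − β²/(2·1) + const.
Setting the derivative to zero: Σxᵢ(yᵢ − βxᵢ)/9 − β/1 = 0, so β = Σxᵢyᵢ / (Σxᵢ² + σ²/τ²).
Σxᵢyᵢ = 6·11 + 3·3 + 6·11 = 141; Σxᵢ² = 81; σ²/τ² = 9.
β̂_MAP = 141 / (81 + 9) = 141/90 ≈ 1.567.

β̂_MAP = 1.567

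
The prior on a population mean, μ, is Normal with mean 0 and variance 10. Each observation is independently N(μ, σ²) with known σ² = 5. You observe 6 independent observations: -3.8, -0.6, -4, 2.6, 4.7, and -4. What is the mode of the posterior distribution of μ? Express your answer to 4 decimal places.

μ̂_MAP = -0.7846

n = 6; x̄ = ((-3.8) + (-0.6) + (-4) + 2.6 + 4.7 + (-4))/6 = -5.1/6 = -0.85.
For a Normal prior and Normal likelihood with known variance, the posterior is Normal; its mode equals its mean, the precision-weighted average.
Prior precision 1/σ₀² = 1/10 = 0.1; data precision n/σ² = 6/5 = 1.2.
μ̂ = (0.1·0 + 1.2·(-0.85)) / (0.1 + 1.2) = (-1.02)/1.3 = -51/65 ≈ -0.7846.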